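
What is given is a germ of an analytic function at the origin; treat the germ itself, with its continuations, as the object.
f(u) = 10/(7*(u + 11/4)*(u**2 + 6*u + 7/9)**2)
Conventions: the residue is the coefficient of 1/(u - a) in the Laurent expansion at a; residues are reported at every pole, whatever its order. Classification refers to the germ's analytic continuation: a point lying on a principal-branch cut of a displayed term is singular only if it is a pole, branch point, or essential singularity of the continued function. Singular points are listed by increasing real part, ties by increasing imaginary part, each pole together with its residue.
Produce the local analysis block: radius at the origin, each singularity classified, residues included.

Radius of convergence at 0: 3 - (1/3)*sqrt(74).
At -3 - (1/3)*sqrt(74): a pole of order 2; residue -20736/1932875 + (860949/5292211750)*sqrt(74).
At -11/4: a pole of order 1; residue 41472/1932875.
At -3 + (1/3)*sqrt(74): a pole of order 2; residue -20736/1932875 - (860949/5292211750)*sqrt(74).

Denominator factor (u + 11/4): pole of order 1 at -11/4, modulus 11/4.
Denominator factor (u**2 + 6*u + 7/9)^2: discriminant 296/9, real irrational roots -3 + (1/3)*sqrt(74) and -3 - (1/3)*sqrt(74); poles of order 2, moduli 3 - (1/3)*sqrt(74) and 3 + (1/3)*sqrt(74).
The radius of convergence is the smallest modulus among the singular points: 3 - (1/3)*sqrt(74).
The factor u**2 + 6*u + 7/9 splits as (u - a)(u - a') with a = -3 - (1/3)*sqrt(74), a' = -3 + (1/3)*sqrt(74). At the order-2 pole a set g(u) = (u - a)^2*f(u) = [10/(7*(u + 11/4))] / (u - a')^2.
Order-2 pole: residue = g'(a); g'(-3 - (1/3)*sqrt(74)) = -20736/1932875 + (860949/5292211750)*sqrt(74), so the residue is -20736/1932875 + (860949/5292211750)*sqrt(74).
At the order-1 pole -11/4 set g(u) = (u - (-11/4))*f(u) = 10/(7*(u**2 + 6*u + 7/9)**2).
Simple pole: residue = g(a) at a = -11/4, which is 41472/1932875.
The factor u**2 + 6*u + 7/9 splits as (u - a)(u - a') with a = -3 + (1/3)*sqrt(74), a' = -3 - (1/3)*sqrt(74). At the order-2 pole a set g(u) = (u - a)^2*f(u) = [10/(7*(u + 11/4))] / (u - a')^2.
Order-2 pole: residue = g'(a); g'(-3 + (1/3)*sqrt(74)) = -20736/1932875 - (860949/5292211750)*sqrt(74), so the residue is -20736/1932875 - (860949/5292211750)*sqrt(74).
List the singular points by increasing real part (a conjugate pair: the negative imaginary part first).


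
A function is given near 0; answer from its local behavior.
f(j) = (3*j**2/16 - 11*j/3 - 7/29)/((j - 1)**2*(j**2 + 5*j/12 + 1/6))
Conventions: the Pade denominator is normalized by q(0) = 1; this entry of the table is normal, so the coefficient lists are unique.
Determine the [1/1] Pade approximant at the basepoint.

Taylor coefficients needed (expand at 0): a_0 = -42/29, a_1 = -617/29, a_2 = 3401/232.
Write the denominator as Q(j) = 1 + q1*j. Requiring Q*f - P = O(j^3) with deg P <= 1 kills the coefficients of j^2..j^2 in Q*f:
  j^2: a_2 + q1*a_1 = 0, i.e. 3401/232 + (-617/29)*q1 = 0.
Solving this linear system: q1 = 3401/4936.
The numerator is Q*f truncated at degree 1: P0 = a_0 = -42/29; P1 = a_1 + q1*a_0 = -1594177/71572.

The Pade approximant has numerator coefficients [-42/29, -1594177/71572]; denominator coefficients [1, 3401/4936].


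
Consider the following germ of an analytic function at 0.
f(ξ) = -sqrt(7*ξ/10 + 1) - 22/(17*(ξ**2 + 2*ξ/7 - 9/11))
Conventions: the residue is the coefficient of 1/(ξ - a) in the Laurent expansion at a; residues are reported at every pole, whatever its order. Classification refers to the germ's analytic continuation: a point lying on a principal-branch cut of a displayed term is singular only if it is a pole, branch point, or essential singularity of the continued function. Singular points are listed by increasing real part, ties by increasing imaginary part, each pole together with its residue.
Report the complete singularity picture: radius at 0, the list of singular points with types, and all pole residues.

Radius of convergence at 0: -1/7 + (2/77)*sqrt(1243).
At -10/7: an algebraic (square-root) branch point.
At -1/7 - (2/77)*sqrt(1243): a pole of order 1; residue (77/3842)*sqrt(1243).
At -1/7 + (2/77)*sqrt(1243): a pole of order 1; residue -(77/3842)*sqrt(1243).

Denominator factor (ξ**2 + 2*ξ/7 - 9/11): discriminant 1808/539, real irrational roots -1/7 + (2/77)*sqrt(1243) and -1/7 - (2/77)*sqrt(1243); poles of order 1, moduli -1/7 + (2/77)*sqrt(1243) and 1/7 + (2/77)*sqrt(1243).
Branch term (-1)*sqrt(1 - ξ/(-10/7)): its argument vanishes at ξ = -10/7, a square-root branch point, modulus 10/7.
The radius of convergence is the smallest modulus among the singular points: -1/7 + (2/77)*sqrt(1243).
The branch term is analytic at -1/7 - (2/77)*sqrt(1243) and contributes nothing to the residue; only the rational part matters.
The factor ξ**2 + 2*ξ/7 - 9/11 splits as (ξ - a)(ξ - a') with a = -1/7 - (2/77)*sqrt(1243), a' = -1/7 + (2/77)*sqrt(1243). At the order-1 pole a set g(ξ) = (ξ - a)*(rational part) = [-22/17] / (ξ - a').
Simple pole: residue = g(a) at a = -1/7 - (2/77)*sqrt(1243), which is (77/3842)*sqrt(1243).
The branch term is analytic at -1/7 + (2/77)*sqrt(1243) and contributes nothing to the residue; only the rational part matters.
The factor ξ**2 + 2*ξ/7 - 9/11 splits as (ξ - a)(ξ - a') with a = -1/7 + (2/77)*sqrt(1243), a' = -1/7 - (2/77)*sqrt(1243). At the order-1 pole a set g(ξ) = (ξ - a)*(rational part) = [-22/17] / (ξ - a').
Simple pole: residue = g(a) at a = -1/7 + (2/77)*sqrt(1243), which is -(77/3842)*sqrt(1243).
List the singular points by increasing real part (a conjugate pair: the negative imaginary part first).


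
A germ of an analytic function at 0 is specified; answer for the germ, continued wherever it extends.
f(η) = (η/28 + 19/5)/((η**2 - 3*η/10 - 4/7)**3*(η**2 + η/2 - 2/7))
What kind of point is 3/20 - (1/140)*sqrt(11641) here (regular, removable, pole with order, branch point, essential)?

The point is a pole of order 3.

The denominator factor η**2 - 3*η/10 - 4/7 vanishes at 3/20 - (1/140)*sqrt(11641) and appears to the power 3; the numerator there equals 2131/560 - (1/3920)*sqrt(11641), nonzero, and no other factor vanishes.
Hence a pole whose order is the multiplicity, 3.


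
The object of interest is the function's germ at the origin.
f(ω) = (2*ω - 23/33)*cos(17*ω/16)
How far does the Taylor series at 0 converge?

The factor cos(17*ω/16) is entire and contributes no finite singular point.
The polynomial part has no poles.
No finite singular points: the Taylor series at 0 converges everywhere.

The radius of convergence is infinite.


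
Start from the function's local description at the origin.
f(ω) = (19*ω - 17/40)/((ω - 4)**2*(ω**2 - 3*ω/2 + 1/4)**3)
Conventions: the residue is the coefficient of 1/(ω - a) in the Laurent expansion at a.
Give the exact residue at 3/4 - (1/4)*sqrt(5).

The factor ω**2 - 3*ω/2 + 1/4 splits as (ω - a)(ω - a') with a = 3/4 - (1/4)*sqrt(5), a' = 3/4 + (1/4)*sqrt(5). At the order-3 pole a set g(ω) = (ω - a)^3*f(ω) = [(19*ω - 17/40)/(ω - 4)**2] / (ω - a')^3.
Order-3 pole: residue = g''(a)/2; g''(3/4 - (1/4)*sqrt(5)) = 1637072/14128805 - (6441805456/1766100625)*sqrt(5), so the residue is 818536/14128805 - (3220902728/1766100625)*sqrt(5).

The residue is 818536/14128805 - (3220902728/1766100625)*sqrt(5).


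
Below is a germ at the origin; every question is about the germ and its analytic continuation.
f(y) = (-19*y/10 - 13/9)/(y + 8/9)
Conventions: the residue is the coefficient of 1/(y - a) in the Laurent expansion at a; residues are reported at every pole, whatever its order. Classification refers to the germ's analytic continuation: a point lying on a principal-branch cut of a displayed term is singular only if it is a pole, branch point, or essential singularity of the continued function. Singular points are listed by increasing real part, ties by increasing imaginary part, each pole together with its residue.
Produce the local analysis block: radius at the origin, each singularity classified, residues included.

Denominator factor (y + 8/9): pole of order 1 at -8/9, modulus 8/9.
The radius of convergence is the smallest modulus among the singular points: 8/9.
At the order-1 pole -8/9 set g(y) = (y - (-8/9))*f(y) = -19*y/10 - 13/9.
Simple pole: residue = g(a) at a = -8/9, which is 11/45.

Radius of convergence at 0: 8/9.
At -8/9: a pole of order 1; residue 11/45.


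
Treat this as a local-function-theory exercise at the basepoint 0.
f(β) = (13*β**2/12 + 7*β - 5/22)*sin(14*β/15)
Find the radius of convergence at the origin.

The factor sin(14*β/15) is entire and contributes no finite singular point.
The polynomial part has no poles.
No finite singular points: the Taylor series at 0 converges everywhere.

The radius of convergence is infinite.


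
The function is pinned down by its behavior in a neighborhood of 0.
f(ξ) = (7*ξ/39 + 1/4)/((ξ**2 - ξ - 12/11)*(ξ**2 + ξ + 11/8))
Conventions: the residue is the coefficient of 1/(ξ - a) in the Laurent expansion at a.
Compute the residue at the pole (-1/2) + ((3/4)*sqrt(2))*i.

The residue is (8668/2008071) + ((64306/2008071)*sqrt(2))*i.

The factor ξ**2 + ξ + 11/8 splits as (ξ - a)(ξ - a') with a = (-1/2) + ((3/4)*sqrt(2))*i, a' = (-1/2) - ((3/4)*sqrt(2))*i. At the order-1 pole a set g(ξ) = (ξ - a)*f(ξ) = [(7*ξ/39 + 1/4)/(ξ**2 - ξ - 12/11)] / (ξ - a').
Simple pole: residue = g(a) at a = (-1/2) + ((3/4)*sqrt(2))*i, which is (8668/2008071) + ((64306/2008071)*sqrt(2))*i.


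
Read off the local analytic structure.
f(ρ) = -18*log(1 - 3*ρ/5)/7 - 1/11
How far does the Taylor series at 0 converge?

Branch term (-18/7)*log(1 - ρ/(5/3)): its argument vanishes at ρ = 5/3, a logarithmic branch point, modulus 5/3.
The radius of convergence is the smallest modulus among the singular points: 5/3.

The radius of convergence is 5/3.


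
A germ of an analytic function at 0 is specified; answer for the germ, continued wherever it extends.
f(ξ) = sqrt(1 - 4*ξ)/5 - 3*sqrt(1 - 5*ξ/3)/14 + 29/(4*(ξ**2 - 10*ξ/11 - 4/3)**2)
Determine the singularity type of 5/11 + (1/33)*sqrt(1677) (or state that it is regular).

The point is a pole of order 2.

The denominator factor ξ**2 - 10*ξ/11 - 4/3 vanishes at 5/11 + (1/33)*sqrt(1677) and appears to the power 2; the numerator there equals 29/4, nonzero, and no other factor vanishes.
The branch terms are analytic at this point.
Hence a pole whose order is the multiplicity, 2.


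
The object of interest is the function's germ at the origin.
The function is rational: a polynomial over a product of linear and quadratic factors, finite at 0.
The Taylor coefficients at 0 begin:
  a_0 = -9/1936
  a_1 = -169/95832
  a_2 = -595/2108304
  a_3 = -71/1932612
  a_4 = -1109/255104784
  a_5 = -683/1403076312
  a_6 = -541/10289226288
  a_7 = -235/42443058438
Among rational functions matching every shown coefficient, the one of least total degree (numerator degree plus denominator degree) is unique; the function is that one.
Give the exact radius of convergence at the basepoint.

The radius of convergence is 11.

No rational of total degree below 3 reproduces all 8 coefficients; solving the [1/2] Pade equations on them gives f(γ) = (-γ/9 - 9/16)/(γ - 11)**2, whose expansion matches every shown term.
Denominator factor (γ - 11)^2: pole of order 2 at 11, modulus 11.
The radius of convergence is the smallest modulus among the singular points: 11.


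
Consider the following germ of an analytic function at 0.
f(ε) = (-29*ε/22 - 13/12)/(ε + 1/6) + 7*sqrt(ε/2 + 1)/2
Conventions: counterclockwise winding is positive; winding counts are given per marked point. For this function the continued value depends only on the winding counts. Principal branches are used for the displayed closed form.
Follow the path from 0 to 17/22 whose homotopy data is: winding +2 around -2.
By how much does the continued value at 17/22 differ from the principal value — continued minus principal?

The rational part is single-valued and drops out of the difference; each branch term changes only by its own monodromy.
(7/2)*sqrt(1 - ε/(-2)): winding +2 is even, the square root returns to the same sheet, contribution 0.
Summing the contributions at ε = 17/22 gives 0.

Continued minus principal equals 0.


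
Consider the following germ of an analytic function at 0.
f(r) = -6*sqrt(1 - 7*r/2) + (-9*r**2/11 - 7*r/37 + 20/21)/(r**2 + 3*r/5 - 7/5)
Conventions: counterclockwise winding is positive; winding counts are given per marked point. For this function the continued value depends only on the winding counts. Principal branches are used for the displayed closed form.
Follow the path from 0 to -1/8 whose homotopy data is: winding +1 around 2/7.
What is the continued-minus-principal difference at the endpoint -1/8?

The rational part is single-valued and drops out of the difference; each branch term changes only by its own monodromy.
(-6)*sqrt(1 - r/(2/7)): winding +1 is odd, the square root flips sign, contributing -2*(-6)*sqrt(1 - (-1/8)/(2/7)) = -2*(-6)*sqrt(23/16) = (3)*sqrt(23).
Summing the contributions at r = -1/8 gives (3)*sqrt(23).

Continued minus principal equals (3)*sqrt(23).


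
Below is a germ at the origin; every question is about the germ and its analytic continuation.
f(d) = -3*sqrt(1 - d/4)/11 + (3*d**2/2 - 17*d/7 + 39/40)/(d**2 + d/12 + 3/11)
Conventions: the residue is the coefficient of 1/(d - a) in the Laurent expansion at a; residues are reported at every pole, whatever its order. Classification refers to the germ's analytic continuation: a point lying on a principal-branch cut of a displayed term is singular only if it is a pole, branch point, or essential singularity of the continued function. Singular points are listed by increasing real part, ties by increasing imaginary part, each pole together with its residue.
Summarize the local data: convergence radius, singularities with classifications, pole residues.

Radius of convergence at 0: (1/11)*sqrt(33).
At (-1/24) - ((1/264)*sqrt(18887))*i: a pole of order 1; residue (-143/112) + ((49697/10576720)*sqrt(18887))*i.
At (-1/24) + ((1/264)*sqrt(18887))*i: a pole of order 1; residue (-143/112) - ((49697/10576720)*sqrt(18887))*i.
At 4: an algebraic (square-root) branch point.

Denominator factor (d**2 + d/12 + 3/11): discriminant -1717/1584, complex-conjugate roots (-1/24) + ((1/264)*sqrt(18887))*i and (-1/24) - ((1/264)*sqrt(18887))*i; poles of order 1, moduli (1/11)*sqrt(33) and (1/11)*sqrt(33).
Branch term (-3/11)*sqrt(1 - d/(4)): its argument vanishes at d = 4, a square-root branch point, modulus 4.
The radius of convergence is the smallest modulus among the singular points: (1/11)*sqrt(33).
The branch term is analytic at (-1/24) - ((1/264)*sqrt(18887))*i and contributes nothing to the residue; only the rational part matters.
The factor d**2 + d/12 + 3/11 splits as (d - a)(d - a') with a = (-1/24) - ((1/264)*sqrt(18887))*i, a' = (-1/24) + ((1/264)*sqrt(18887))*i. At the order-1 pole a set g(d) = (d - a)*(rational part) = [3*d**2/2 - 17*d/7 + 39/40] / (d - a').
Simple pole: residue = g(a) at a = (-1/24) - ((1/264)*sqrt(18887))*i, which is (-143/112) + ((49697/10576720)*sqrt(18887))*i.
The branch term is analytic at (-1/24) + ((1/264)*sqrt(18887))*i and contributes nothing to the residue; only the rational part matters.
The factor d**2 + d/12 + 3/11 splits as (d - a)(d - a') with a = (-1/24) + ((1/264)*sqrt(18887))*i, a' = (-1/24) - ((1/264)*sqrt(18887))*i. At the order-1 pole a set g(d) = (d - a)*(rational part) = [3*d**2/2 - 17*d/7 + 39/40] / (d - a').
Simple pole: residue = g(a) at a = (-1/24) + ((1/264)*sqrt(18887))*i, which is (-143/112) - ((49697/10576720)*sqrt(18887))*i.
List the singular points by increasing real part (a conjugate pair: the negative imaginary part first).


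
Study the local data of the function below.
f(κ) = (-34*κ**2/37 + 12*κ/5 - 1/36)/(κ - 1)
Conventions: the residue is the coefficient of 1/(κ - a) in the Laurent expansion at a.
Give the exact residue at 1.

At the order-1 pole 1 set g(κ) = (κ - (1))*f(κ) = -34*κ**2/37 + 12*κ/5 - 1/36.
Simple pole: residue = g(a) at a = 1, which is 9679/6660.

The residue is 9679/6660.


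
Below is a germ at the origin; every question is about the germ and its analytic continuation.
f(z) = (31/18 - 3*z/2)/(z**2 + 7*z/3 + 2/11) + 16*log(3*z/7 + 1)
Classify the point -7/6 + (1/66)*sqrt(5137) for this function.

The point is a pole of order 1.

The denominator factor z**2 + 7*z/3 + 2/11 vanishes at -7/6 + (1/66)*sqrt(5137) and appears to the power 1; the numerator there equals 125/36 - (1/44)*sqrt(5137), nonzero, and no other factor vanishes.
The branch terms are analytic at this point.
Hence a pole whose order is the multiplicity, 1.


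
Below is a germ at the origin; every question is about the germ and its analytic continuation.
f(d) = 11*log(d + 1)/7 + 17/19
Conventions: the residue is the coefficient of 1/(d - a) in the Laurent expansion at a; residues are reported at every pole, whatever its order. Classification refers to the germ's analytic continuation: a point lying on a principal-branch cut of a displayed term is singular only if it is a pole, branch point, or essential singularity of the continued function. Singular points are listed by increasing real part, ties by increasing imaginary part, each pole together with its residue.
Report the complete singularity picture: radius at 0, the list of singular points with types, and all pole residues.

Branch term (11/7)*log(1 - d/(-1)): its argument vanishes at d = -1, a logarithmic branch point, modulus 1.
The radius of convergence is the smallest modulus among the singular points: 1.

Radius of convergence at 0: 1.
At -1: a logarithmic branch point.


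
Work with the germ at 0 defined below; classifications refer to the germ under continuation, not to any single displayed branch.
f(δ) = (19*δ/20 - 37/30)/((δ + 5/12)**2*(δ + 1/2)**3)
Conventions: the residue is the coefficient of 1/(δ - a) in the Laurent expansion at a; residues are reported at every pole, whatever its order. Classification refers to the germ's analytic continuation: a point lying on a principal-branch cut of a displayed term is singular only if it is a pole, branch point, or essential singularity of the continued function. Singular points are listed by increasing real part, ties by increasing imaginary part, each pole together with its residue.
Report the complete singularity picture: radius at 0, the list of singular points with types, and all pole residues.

Denominator factor (δ + 1/2)^3: pole of order 3 at -1/2, modulus 1/2.
Denominator factor (δ + 5/12)^2: pole of order 2 at -5/12, modulus 5/12.
The radius of convergence is the smallest modulus among the singular points: 5/12.
At the order-3 pole -1/2 set g(δ) = (δ - (-1/2))^3*f(δ) = (19*δ/20 - 37/30)/(δ + 5/12)**2.
Order-3 pole: residue = g''(a)/2; g''(-1/2) = -1029888/5, so the residue is -514944/5.
At the order-2 pole -5/12 set g(δ) = (δ - (-5/12))^2*f(δ) = (19*δ/20 - 37/30)/(δ + 1/2)**3.
Order-2 pole: residue = g'(a); g'(-5/12) = 514944/5, so the residue is 514944/5.
List the singular points by increasing real part (a conjugate pair: the negative imaginary part first).

Radius of convergence at 0: 5/12.
At -1/2: a pole of order 3; residue -514944/5.
At -5/12: a pole of order 2; residue 514944/5.


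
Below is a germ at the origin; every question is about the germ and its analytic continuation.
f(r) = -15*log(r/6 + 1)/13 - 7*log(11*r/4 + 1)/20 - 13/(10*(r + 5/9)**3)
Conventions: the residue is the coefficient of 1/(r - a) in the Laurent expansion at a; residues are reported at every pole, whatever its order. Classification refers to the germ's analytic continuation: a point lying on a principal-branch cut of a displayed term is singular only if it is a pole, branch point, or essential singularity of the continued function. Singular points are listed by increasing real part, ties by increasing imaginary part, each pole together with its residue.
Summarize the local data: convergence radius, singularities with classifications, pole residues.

Denominator factor (r + 5/9)^3: pole of order 3 at -5/9, modulus 5/9.
Branch term (-15/13)*log(1 - r/(-6)): its argument vanishes at r = -6, a logarithmic branch point, modulus 6.
Branch term (-7/20)*log(1 - r/(-4/11)): its argument vanishes at r = -4/11, a logarithmic branch point, modulus 4/11.
The radius of convergence is the smallest modulus among the singular points: 4/11.
The branch terms are analytic at -5/9 and contribute nothing to the residue; only the rational part matters.
At the order-3 pole -5/9 set g(r) = (r - (-5/9))^3*(rational part) = -13/10.
Order-3 pole: residue = g''(a)/2; g''(-5/9) = 0, so the residue is 0.
List the singular points by increasing real part (a conjugate pair: the negative imaginary part first).

Radius of convergence at 0: 4/11.
At -6: a logarithmic branch point.
At -5/9: a pole of order 3; residue 0.
At -4/11: a logarithmic branch point.


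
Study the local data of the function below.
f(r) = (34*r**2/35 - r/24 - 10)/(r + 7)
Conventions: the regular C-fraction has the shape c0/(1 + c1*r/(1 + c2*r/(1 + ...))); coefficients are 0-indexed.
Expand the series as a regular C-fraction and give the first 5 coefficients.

The regular C-fraction coefficients are [-10/7, 233/1680, -7787/11184, 178096896/317514925, 190128/1362725].

Taylor coefficients (expand at 0): a_0 = -10/7, a_1 = 233/1176, a_2 = 4547/41160, a_3 = -4547/288120, a_4 = 4547/2016840.
c0 = a_0 = -10/7. Peel one level at a time: if S = 1 + c*r/S' with S'(0) = 1, then c is the r-coefficient of S and S' = c*r/(S - 1).
S_1 = c0/f = 1 + (233/1680)*r + (7787/80640)*r^2 + ...; c1 = 233/1680.
S_2 = c1*r/(S_1 - 1) = 1 + (-7787/11184)*r + (3710352/9500575)*r^2 + ...; c2 = -7787/11184.
S_3 = c2*r/(S_2 - 1) = 1 + (178096896/317514925)*r + (-145327067136/1857019425625)*r^2 + ...; c3 = 178096896/317514925.
S_4 = c3*r/(S_3 - 1) = 1 + (190128/1362725)*r + ...; c4 = 190128/1362725.


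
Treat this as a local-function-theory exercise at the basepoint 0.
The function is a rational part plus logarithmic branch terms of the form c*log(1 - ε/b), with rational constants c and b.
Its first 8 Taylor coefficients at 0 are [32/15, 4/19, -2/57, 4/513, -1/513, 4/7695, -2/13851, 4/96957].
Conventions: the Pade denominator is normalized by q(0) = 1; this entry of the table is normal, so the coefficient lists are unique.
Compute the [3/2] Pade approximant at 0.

The Pade approximant has numerator coefficients [32/15, 1516/1425, 514/4275, 2/2565]; denominator coefficients [1, 2/5, 1/30].

Taylor coefficients needed (read off): a_0 = 32/15, a_1 = 4/19, a_2 = -2/57, a_3 = 4/513, a_4 = -1/513, a_5 = 4/7695.
Write the denominator as Q(ε) = 1 + q1*ε + q2*ε^2. Requiring Q*f - P = O(ε^6) with deg P <= 3 kills the coefficients of ε^4..ε^5 in Q*f:
  ε^4: a_4 + q1*a_3 + q2*a_2 = 0, i.e. -1/513 + (4/513)*q1 + (-2/57)*q2 = 0.
  ε^5: a_5 + q1*a_4 + q2*a_3 = 0, i.e. 4/7695 + (-1/513)*q1 + (4/513)*q2 = 0.
Solving this linear system: q1 = 2/5, q2 = 1/30.
The numerator is Q*f truncated at degree 3: P0 = a_0 = 32/15; P1 = a_1 + q1*a_0 = 1516/1425; P2 = a_2 + q1*a_1 + q2*a_0 = 514/4275; P3 = a_3 + q1*a_2 + q2*a_1 = 2/2565.


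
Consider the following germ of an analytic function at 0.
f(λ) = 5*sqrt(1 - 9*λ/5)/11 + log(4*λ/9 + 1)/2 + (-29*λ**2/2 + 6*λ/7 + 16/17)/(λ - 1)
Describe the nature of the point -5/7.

Denominator factors: λ - 1 = -12/7 at λ = -5/7 — none vanishes.
Branch term log(1 - λ/(-9/4)): argument at -5/7 is 43/63, nonzero, so -5/7 is not its branch point (a point on a principal cut is still regular for the continued germ).
Branch term sqrt(1 - λ/(5/9)): argument at -5/7 is 16/7, nonzero, so -5/7 is not its branch point (a point on a principal cut is still regular for the continued germ).
So the germ continues analytically to -5/7.

The point is a regular point.


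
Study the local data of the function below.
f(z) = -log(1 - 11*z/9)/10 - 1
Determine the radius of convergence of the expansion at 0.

The radius of convergence is 9/11.

Branch term (-1/10)*log(1 - z/(9/11)): its argument vanishes at z = 9/11, a logarithmic branch point, modulus 9/11.
The radius of convergence is the smallest modulus among the singular points: 9/11.


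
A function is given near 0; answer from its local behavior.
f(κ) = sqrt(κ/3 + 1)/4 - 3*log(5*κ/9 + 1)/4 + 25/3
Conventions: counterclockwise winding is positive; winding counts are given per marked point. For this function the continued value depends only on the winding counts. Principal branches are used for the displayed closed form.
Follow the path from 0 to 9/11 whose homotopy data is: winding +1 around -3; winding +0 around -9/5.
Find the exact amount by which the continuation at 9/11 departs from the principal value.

The rational part is single-valued and drops out of the difference; each branch term changes only by its own monodromy.
(-3/4)*log(1 - κ/(-9/5)): winding 0 around -9/5, so this term returns to its principal value, contribution 0.
(1/4)*sqrt(1 - κ/(-3)): winding +1 is odd, the square root flips sign, contributing -2*(1/4)*sqrt(1 - (9/11)/(-3)) = -2*(1/4)*sqrt(14/11) = -(1/22)*sqrt(154).
Summing the contributions at κ = 9/11 gives -(1/22)*sqrt(154).

Continued minus principal equals -(1/22)*sqrt(154).


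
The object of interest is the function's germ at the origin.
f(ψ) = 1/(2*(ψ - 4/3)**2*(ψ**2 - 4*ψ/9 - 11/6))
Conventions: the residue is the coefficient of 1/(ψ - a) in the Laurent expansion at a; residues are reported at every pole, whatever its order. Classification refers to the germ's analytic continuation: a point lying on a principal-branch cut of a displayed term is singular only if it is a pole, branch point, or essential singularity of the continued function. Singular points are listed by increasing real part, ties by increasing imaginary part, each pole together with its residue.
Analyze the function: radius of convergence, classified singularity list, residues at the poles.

Denominator factor (ψ**2 - 4*ψ/9 - 11/6): discriminant 610/81, real irrational roots 2/9 + (1/18)*sqrt(610) and 2/9 - (1/18)*sqrt(610); poles of order 1, moduli 2/9 + (1/18)*sqrt(610) and -2/9 + (1/18)*sqrt(610).
Denominator factor (ψ - 4/3)^2: pole of order 2 at 4/3, modulus 4/3.
The radius of convergence is the smallest modulus among the singular points: -2/9 + (1/18)*sqrt(610).
The factor ψ**2 - 4*ψ/9 - 11/6 splits as (ψ - a)(ψ - a') with a = 2/9 - (1/18)*sqrt(610), a' = 2/9 + (1/18)*sqrt(610). At the order-1 pole a set g(ψ) = (ψ - a)*f(ψ) = [1/(2*(ψ - 4/3)**2)] / (ψ - a').
Simple pole: residue = g(a) at a = 2/9 - (1/18)*sqrt(610), which is 324/245 - (8181/149450)*sqrt(610).
At the order-2 pole 4/3 set g(ψ) = (ψ - (4/3))^2*f(ψ) = 1/(2*(ψ**2 - 4*ψ/9 - 11/6)).
Order-2 pole: residue = g'(a); g'(4/3) = -648/245, so the residue is -648/245.
The factor ψ**2 - 4*ψ/9 - 11/6 splits as (ψ - a)(ψ - a') with a = 2/9 + (1/18)*sqrt(610), a' = 2/9 - (1/18)*sqrt(610). At the order-1 pole a set g(ψ) = (ψ - a)*f(ψ) = [1/(2*(ψ - 4/3)**2)] / (ψ - a').
Simple pole: residue = g(a) at a = 2/9 + (1/18)*sqrt(610), which is 324/245 + (8181/149450)*sqrt(610).
List the singular points by increasing real part (a conjugate pair: the negative imaginary part first).

Radius of convergence at 0: -2/9 + (1/18)*sqrt(610).
At 2/9 - (1/18)*sqrt(610): a pole of order 1; residue 324/245 - (8181/149450)*sqrt(610).
At 4/3: a pole of order 2; residue -648/245.
At 2/9 + (1/18)*sqrt(610): a pole of order 1; residue 324/245 + (8181/149450)*sqrt(610).


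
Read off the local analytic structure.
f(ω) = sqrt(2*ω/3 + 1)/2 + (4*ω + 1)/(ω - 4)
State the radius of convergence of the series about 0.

Denominator factor (ω - 4): pole of order 1 at 4, modulus 4.
Branch term (1/2)*sqrt(1 - ω/(-3/2)): its argument vanishes at ω = -3/2, a square-root branch point, modulus 3/2.
The radius of convergence is the smallest modulus among the singular points: 3/2.

The radius of convergence is 3/2.


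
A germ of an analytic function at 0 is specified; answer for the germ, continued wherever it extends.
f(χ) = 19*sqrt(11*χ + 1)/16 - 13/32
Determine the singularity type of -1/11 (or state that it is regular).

The term (19/16)*sqrt(1 - χ/(-1/11)) has argument 1 - -1/11/(-1/11) = 0 at -1/11: a square-root (algebraic, two-sheeted) branch point; the remaining terms are analytic or single-valued there.

The point is an algebraic (square-root) branch point.


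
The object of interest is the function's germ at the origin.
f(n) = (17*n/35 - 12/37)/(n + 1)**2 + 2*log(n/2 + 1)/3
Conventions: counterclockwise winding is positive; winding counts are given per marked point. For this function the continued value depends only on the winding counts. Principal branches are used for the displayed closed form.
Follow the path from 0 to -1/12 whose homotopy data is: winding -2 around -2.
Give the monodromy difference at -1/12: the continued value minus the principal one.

Continued minus principal equals -(8/3)*pi*i.

The rational part is single-valued and drops out of the difference; each branch term changes only by its own monodromy.
(2/3)*log(1 - n/(-2)): each positive loop around -2 adds 2*pi*i to the log, so winding -2 contributes (2/3)*(-2)*2*pi*i = -(8/3)*pi*i.
Summing the contributions at n = -1/12 gives -(8/3)*pi*i.


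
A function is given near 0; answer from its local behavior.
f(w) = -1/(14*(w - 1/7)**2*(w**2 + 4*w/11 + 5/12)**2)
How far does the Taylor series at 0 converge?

Denominator factor (w**2 + 4*w/11 + 5/12)^2: discriminant -557/363, complex-conjugate roots (-2/11) + ((1/66)*sqrt(1671))*i and (-2/11) - ((1/66)*sqrt(1671))*i; poles of order 2, moduli (1/6)*sqrt(15) and (1/6)*sqrt(15).
Denominator factor (w - 1/7)^2: pole of order 2 at 1/7, modulus 1/7.
The radius of convergence is the smallest modulus among the singular points: 1/7.

The radius of convergence is 1/7.


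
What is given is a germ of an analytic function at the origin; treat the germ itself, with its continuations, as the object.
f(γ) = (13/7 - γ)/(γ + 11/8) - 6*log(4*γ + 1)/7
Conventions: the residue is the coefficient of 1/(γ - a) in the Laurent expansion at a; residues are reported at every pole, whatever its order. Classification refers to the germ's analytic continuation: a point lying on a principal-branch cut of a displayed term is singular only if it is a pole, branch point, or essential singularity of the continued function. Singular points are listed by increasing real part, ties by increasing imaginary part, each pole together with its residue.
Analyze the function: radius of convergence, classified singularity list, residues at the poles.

Denominator factor (γ + 11/8): pole of order 1 at -11/8, modulus 11/8.
Branch term (-6/7)*log(1 - γ/(-1/4)): its argument vanishes at γ = -1/4, a logarithmic branch point, modulus 1/4.
The radius of convergence is the smallest modulus among the singular points: 1/4.
The branch term is analytic at -11/8 and contributes nothing to the residue; only the rational part matters.
At the order-1 pole -11/8 set g(γ) = (γ - (-11/8))*(rational part) = 13/7 - γ.
Simple pole: residue = g(a) at a = -11/8, which is 181/56.
List the singular points by increasing real part (a conjugate pair: the negative imaginary part first).

Radius of convergence at 0: 1/4.
At -11/8: a pole of order 1; residue 181/56.
At -1/4: a logarithmic branch point.


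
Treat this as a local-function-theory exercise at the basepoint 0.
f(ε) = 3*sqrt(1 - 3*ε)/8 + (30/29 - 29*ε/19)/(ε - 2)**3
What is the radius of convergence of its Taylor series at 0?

Denominator factor (ε - 2)^3: pole of order 3 at 2, modulus 2.
Branch term (3/8)*sqrt(1 - ε/(1/3)): its argument vanishes at ε = 1/3, a square-root branch point, modulus 1/3.
The radius of convergence is the smallest modulus among the singular points: 1/3.

The radius of convergence is 1/3.


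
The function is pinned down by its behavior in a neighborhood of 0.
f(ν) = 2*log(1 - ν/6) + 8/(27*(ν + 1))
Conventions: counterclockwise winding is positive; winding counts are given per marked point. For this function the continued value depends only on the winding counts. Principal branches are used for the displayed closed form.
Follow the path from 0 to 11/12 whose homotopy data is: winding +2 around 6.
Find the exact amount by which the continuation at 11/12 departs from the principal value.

The rational part is single-valued and drops out of the difference; each branch term changes only by its own monodromy.
(2)*log(1 - ν/(6)): each positive loop around 6 adds 2*pi*i to the log, so winding +2 contributes (2)*(2)*2*pi*i = (8)*pi*i.
Summing the contributions at ν = 11/12 gives (8)*pi*i.

Continued minus principal equals (8)*pi*i.


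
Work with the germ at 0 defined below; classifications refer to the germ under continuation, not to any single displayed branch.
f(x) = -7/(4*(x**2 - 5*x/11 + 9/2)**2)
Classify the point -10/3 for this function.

Denominator factors: x**2 - 5*x/11 + 9/2 = 3391/198 at x = -10/3 — none vanishes.
So the germ continues analytically to -10/3.

The point is a regular point.


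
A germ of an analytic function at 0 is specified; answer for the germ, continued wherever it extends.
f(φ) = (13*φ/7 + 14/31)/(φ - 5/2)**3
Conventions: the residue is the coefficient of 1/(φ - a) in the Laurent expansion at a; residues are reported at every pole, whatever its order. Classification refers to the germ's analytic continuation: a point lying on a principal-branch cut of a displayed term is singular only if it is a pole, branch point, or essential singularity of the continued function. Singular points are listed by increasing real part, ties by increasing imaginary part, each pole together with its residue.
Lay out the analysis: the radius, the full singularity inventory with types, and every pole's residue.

Radius of convergence at 0: 5/2.
At 5/2: a pole of order 3; residue 0.

Denominator factor (φ - 5/2)^3: pole of order 3 at 5/2, modulus 5/2.
The radius of convergence is the smallest modulus among the singular points: 5/2.
At the order-3 pole 5/2 set g(φ) = (φ - (5/2))^3*f(φ) = 13*φ/7 + 14/31.
Order-3 pole: residue = g''(a)/2; g''(5/2) = 0, so the residue is 0.


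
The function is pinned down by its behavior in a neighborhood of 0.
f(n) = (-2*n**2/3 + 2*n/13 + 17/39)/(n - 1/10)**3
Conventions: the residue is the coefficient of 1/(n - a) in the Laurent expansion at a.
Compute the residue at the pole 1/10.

At the order-3 pole 1/10 set g(n) = (n - (1/10))^3*f(n) = -2*n**2/3 + 2*n/13 + 17/39.
Order-3 pole: residue = g''(a)/2; g''(1/10) = -4/3, so the residue is -2/3.

The residue is -2/3.


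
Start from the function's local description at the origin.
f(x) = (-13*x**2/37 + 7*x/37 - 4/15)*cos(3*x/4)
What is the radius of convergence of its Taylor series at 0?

The radius of convergence is infinite.

The factor cos(3*x/4) is entire and contributes no finite singular point.
The polynomial part has no poles.
No finite singular points: the Taylor series at 0 converges everywhere.


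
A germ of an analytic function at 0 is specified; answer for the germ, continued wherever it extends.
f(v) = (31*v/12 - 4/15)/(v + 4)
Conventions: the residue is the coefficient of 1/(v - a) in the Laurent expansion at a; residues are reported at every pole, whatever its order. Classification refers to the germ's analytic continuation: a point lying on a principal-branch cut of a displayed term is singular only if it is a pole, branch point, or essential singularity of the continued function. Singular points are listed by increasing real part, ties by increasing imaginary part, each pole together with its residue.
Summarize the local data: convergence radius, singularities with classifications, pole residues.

Radius of convergence at 0: 4.
At -4: a pole of order 1; residue -53/5.

Denominator factor (v + 4): pole of order 1 at -4, modulus 4.
The radius of convergence is the smallest modulus among the singular points: 4.
At the order-1 pole -4 set g(v) = (v - (-4))*f(v) = 31*v/12 - 4/15.
Simple pole: residue = g(a) at a = -4, which is -53/5.


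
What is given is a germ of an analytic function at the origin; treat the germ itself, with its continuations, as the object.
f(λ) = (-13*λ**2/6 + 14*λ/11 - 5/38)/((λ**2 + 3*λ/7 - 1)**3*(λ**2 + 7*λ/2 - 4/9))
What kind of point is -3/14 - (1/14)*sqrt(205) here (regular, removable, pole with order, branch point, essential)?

The point is a pole of order 3.

The denominator factor λ**2 + 3*λ/7 - 1 vanishes at -3/14 - (1/14)*sqrt(205) and appears to the power 3; the numerator there equals -340405/122892 - (339/2156)*sqrt(205), nonzero, and no other factor vanishes.
Hence a pole whose order is the multiplicity, 3.


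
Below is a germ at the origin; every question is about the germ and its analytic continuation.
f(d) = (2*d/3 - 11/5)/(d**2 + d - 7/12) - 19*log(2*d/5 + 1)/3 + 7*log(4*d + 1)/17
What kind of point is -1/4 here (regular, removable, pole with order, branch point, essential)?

The point is a logarithmic branch point.

The term (7/17)*log(1 - d/(-1/4)) has argument 1 - -1/4/(-1/4) = 0 at -1/4: a logarithmic (infinitely-sheeted) branch point; the remaining terms are analytic or single-valued there.


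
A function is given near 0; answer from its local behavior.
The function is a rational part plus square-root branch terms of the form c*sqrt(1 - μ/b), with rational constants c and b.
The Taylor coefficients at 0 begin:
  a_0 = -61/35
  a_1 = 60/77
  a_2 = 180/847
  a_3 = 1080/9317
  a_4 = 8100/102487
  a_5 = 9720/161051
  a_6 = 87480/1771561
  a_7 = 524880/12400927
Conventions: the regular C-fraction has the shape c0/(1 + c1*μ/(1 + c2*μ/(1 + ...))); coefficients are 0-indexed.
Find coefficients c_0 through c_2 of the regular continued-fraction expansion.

The regular C-fraction coefficients are [-61/35, 300/671, -483/671].

Taylor coefficients (read off): a_0 = -61/35, a_1 = 60/77, a_2 = 180/847.
c0 = a_0 = -61/35. Peel one level at a time: if S = 1 + c*μ/S' with S'(0) = 1, then c is the μ-coefficient of S and S' = c*μ/(S - 1).
S_1 = c0/f = 1 + (300/671)*μ + (144900/450241)*μ^2 + ...; c1 = 300/671.
S_2 = c1*μ/(S_1 - 1) = 1 + (-483/671)*μ + ...; c2 = -483/671.


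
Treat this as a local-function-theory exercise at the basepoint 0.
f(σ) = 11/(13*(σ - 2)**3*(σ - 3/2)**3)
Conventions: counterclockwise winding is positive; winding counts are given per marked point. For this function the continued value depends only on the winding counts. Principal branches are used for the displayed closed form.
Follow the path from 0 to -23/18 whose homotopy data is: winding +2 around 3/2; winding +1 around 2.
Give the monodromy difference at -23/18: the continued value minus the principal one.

The function is rational, hence single-valued: continuing it around any pole returns the same value, so the difference is 0.

Continued minus principal equals 0.


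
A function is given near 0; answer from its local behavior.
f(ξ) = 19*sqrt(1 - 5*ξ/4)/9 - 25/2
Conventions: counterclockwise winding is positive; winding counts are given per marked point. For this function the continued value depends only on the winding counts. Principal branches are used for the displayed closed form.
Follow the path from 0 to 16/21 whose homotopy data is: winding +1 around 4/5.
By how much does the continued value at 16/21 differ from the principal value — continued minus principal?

The rational part is single-valued and drops out of the difference; each branch term changes only by its own monodromy.
(19/9)*sqrt(1 - ξ/(4/5)): winding +1 is odd, the square root flips sign, contributing -2*(19/9)*sqrt(1 - (16/21)/(4/5)) = -2*(19/9)*sqrt(1/21) = -(38/189)*sqrt(21).
Summing the contributions at ξ = 16/21 gives -(38/189)*sqrt(21).

Continued minus principal equals -(38/189)*sqrt(21).


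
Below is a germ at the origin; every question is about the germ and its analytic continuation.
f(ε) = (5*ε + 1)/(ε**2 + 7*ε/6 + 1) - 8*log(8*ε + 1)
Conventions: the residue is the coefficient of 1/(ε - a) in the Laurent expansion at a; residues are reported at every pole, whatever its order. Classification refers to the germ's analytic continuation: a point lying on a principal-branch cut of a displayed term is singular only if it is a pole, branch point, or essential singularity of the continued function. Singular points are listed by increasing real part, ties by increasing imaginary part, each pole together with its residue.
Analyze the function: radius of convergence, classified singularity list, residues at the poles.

Radius of convergence at 0: 1/8.
At (-7/12) - ((1/12)*sqrt(95))*i: a pole of order 1; residue (5/2) - ((23/190)*sqrt(95))*i.
At (-7/12) + ((1/12)*sqrt(95))*i: a pole of order 1; residue (5/2) + ((23/190)*sqrt(95))*i.
At -1/8: a logarithmic branch point.

Denominator factor (ε**2 + 7*ε/6 + 1): discriminant -95/36, complex-conjugate roots (-7/12) + ((1/12)*sqrt(95))*i and (-7/12) - ((1/12)*sqrt(95))*i; poles of order 1, moduli 1 and 1.
Branch term (-8)*log(1 - ε/(-1/8)): its argument vanishes at ε = -1/8, a logarithmic branch point, modulus 1/8.
The radius of convergence is the smallest modulus among the singular points: 1/8.
The branch term is analytic at (-7/12) - ((1/12)*sqrt(95))*i and contributes nothing to the residue; only the rational part matters.
The factor ε**2 + 7*ε/6 + 1 splits as (ε - a)(ε - a') with a = (-7/12) - ((1/12)*sqrt(95))*i, a' = (-7/12) + ((1/12)*sqrt(95))*i. At the order-1 pole a set g(ε) = (ε - a)*(rational part) = [5*ε + 1] / (ε - a').
Simple pole: residue = g(a) at a = (-7/12) - ((1/12)*sqrt(95))*i, which is (5/2) - ((23/190)*sqrt(95))*i.
The branch term is analytic at (-7/12) + ((1/12)*sqrt(95))*i and contributes nothing to the residue; only the rational part matters.
The factor ε**2 + 7*ε/6 + 1 splits as (ε - a)(ε - a') with a = (-7/12) + ((1/12)*sqrt(95))*i, a' = (-7/12) - ((1/12)*sqrt(95))*i. At the order-1 pole a set g(ε) = (ε - a)*(rational part) = [5*ε + 1] / (ε - a').
Simple pole: residue = g(a) at a = (-7/12) + ((1/12)*sqrt(95))*i, which is (5/2) + ((23/190)*sqrt(95))*i.
List the singular points by increasing real part (a conjugate pair: the negative imaginary part first).
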